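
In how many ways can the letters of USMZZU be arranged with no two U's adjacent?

Total arrangements of USMZZU: 6!/(2!·2!) = 180.
If the two U's are adjacent, glue them into one block, leaving 5 items to arrange: (5)!/(2!) = 60 ways.
Subtracting, 180 − 60 = 120 arrangements keep the U's apart.

120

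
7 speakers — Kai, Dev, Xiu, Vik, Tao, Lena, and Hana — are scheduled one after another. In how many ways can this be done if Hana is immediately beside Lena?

1440

Treat {Hana, Lena} as a single unit. There are 6 units to order, and the pair itself can be ordered 2 ways.
So the count is 2·(6)! = 1440.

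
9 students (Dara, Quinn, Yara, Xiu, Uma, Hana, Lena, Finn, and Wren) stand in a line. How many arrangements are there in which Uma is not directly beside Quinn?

Of the 9! = 362880 arrangements, those with Uma and Quinn adjacent number 2 × 8! = 80640 (treat the pair as a block with 2 internal orders).
So 362880 − 80640 = 282240 arrangements keep them apart.

282240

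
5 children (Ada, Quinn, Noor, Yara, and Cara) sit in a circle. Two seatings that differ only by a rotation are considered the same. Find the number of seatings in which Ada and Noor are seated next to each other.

Glue Ada and Noor into a block (2 internal orders). Seating 4 units around a circle gives (3)! arrangements.
So 2 × (3)! = 2 × 6 = 12.

12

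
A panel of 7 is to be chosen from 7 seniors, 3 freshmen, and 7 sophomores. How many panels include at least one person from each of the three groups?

Total 7-person selections from all 17: C(17,7) = 19448.
Selections missing a whole group: no seniors → C(10,7) = 120; no freshmen → C(14,7) = 3432; no sophomores → C(10,7) = 120.
Add back selections omitting two groups (i.e. drawn from a single group): C(7,7) + C(3,7) + C(7,7) = 2.
By inclusion–exclusion: 19448 − 3672 + 2 = 15778.

15778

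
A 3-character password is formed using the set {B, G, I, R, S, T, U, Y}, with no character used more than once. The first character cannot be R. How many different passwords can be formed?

The first character has 8−1 = 7 choices (anything except R).
The remaining 2 characters are filled from the other 7 symbols without repetition: 7 × 6 = 42.
Total: 7 × 42 = 294.

294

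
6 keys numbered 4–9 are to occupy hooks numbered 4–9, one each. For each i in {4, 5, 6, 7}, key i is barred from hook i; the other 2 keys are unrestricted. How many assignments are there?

Let Aᵢ (for 4 ≤ i ≤ 7) be the placements that put key i in its forbidden hook. Any j of these fix j positions, leaving (6−j)! ways to fill the rest, and there are C(4,j) ways to pick which j.
By inclusion–exclusion, the number of valid placements is Σ_{j=0}^{4} (−1)^j C(4,j)·(6−j)!.
Computing: 720 − 480 + 144 − 24 + 2 = 362.

362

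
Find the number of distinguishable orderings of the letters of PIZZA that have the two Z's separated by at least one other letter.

Total arrangements of PIZZA: 5!/(2!) = 60.
If the two Z's are adjacent, glue them into one block, leaving 4 items to arrange: (4)! = 24 ways.
Hence 60 − 24 = 36.

36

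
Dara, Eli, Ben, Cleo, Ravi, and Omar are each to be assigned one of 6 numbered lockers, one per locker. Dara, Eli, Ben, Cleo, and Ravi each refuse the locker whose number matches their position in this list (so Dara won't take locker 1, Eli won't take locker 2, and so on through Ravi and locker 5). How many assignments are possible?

309

Let Aᵢ (for 1 ≤ i ≤ 5) be the placements that put person i in their forbidden locker. Any j of these fix j positions, leaving (6−j)! ways to fill the rest, and there are C(5,j) ways to pick which j.
By inclusion–exclusion, the number of valid placements is Σ_{j=0}^{5} (−1)^j C(5,j)·(6−j)!.
Computing: 720 − 600 + 240 − 60 + 10 − 1 = 309.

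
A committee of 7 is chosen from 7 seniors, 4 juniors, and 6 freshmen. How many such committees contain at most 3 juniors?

Split by how many juniors are chosen (0 through 3).
Sum: C(4,0)·C(13,7) + C(4,1)·C(13,6) + C(4,2)·C(13,5) + C(4,3)·C(13,4) = 1716 + 6864 + 7722 + 2860 = 19162.

19162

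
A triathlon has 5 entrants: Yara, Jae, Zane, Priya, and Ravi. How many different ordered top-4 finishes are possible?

120

This is an ordered selection of 4 from 5: P(5,4).
That gives 5 × 4 × 3 × 2 = 120.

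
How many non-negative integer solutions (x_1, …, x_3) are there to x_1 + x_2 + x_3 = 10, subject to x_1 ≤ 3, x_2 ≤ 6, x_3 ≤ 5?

Ignoring the caps, the number of non-negative solutions to x_1+…+x_3 = 10 is C(12,2) = 66.
Subtract solutions that violate a single cap (substitute x_i' = x_i − (cap_i+1)): x_1 ≥ 4 gives C(8,2) = 28; x_2 ≥ 7 gives C(5,2) = 10; x_3 ≥ 6 gives C(6,2) = 15. Together 53.
Add back pairs where two caps are both exceeded: 0 + 1 + 0 = 1.
By inclusion–exclusion the count is 66 − 53 + 1 = 14.

14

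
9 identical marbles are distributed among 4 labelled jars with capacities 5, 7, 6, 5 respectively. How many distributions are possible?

By stars and bars, unrestricted non-negative solutions to x_1+…+x_4 = 9 number C(9+3,3) = 220.
Subtract solutions that violate a single cap (substitute x_i' = x_i − (cap_i+1)): x_1 ≥ 6 gives C(6,3) = 20; x_2 ≥ 8 gives C(4,3) = 4; x_3 ≥ 7 gives C(5,3) = 10; x_4 ≥ 6 gives C(6,3) = 20. Together 54.
No two caps can be exceeded simultaneously, so the pair terms are all 0.
By inclusion–exclusion the count is 220 − 54 + 0 = 166.

166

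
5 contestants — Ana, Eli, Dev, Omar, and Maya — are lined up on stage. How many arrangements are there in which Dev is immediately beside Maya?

48

Treat {Dev, Maya} as a single unit. There are 4 units to order, and the pair itself can be ordered 2 ways.
So the count is 2·(4)! = 48.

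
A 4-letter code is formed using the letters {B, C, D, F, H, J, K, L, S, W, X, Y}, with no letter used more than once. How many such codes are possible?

With no repetition, fill the 4 letters in order: 12 choices, then 11, down to 9.
12 × 11 × 10 × 9 = 11880.

11880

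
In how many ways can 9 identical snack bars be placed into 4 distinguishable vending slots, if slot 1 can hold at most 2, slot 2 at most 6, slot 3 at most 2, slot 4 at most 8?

Ignoring the caps, the number of non-negative solutions to x_1+…+x_4 = 9 is C(12,3) = 220.
Subtract solutions that violate a single cap (substitute x_i' = x_i − (cap_i+1)): x_1 ≥ 3 gives C(9,3) = 84; x_2 ≥ 7 gives C(5,3) = 10; x_3 ≥ 3 gives C(9,3) = 84; x_4 ≥ 9 gives C(3,3) = 1. Together 179.
Add back pairs where two caps are both exceeded: 0 + 20 + 0 + 0 + 0 + 0 = 20.
By inclusion–exclusion the count is 220 − 179 + 20 = 61.

61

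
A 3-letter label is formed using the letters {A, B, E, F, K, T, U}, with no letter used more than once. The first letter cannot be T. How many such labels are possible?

The first letter has 7−1 = 6 choices (anything except T).
The remaining 2 letters are filled from the other 6 symbols without repetition: 6 × 5 = 30.
Total: 6 × 30 = 180.

180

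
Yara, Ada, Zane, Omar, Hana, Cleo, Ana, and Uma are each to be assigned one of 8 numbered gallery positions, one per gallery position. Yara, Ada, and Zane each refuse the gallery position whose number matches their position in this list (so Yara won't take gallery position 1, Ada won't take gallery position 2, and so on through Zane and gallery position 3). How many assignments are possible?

27240

Let Aᵢ (for i ∈ {1, 2, 3}) be the placements that put person i in their forbidden gallery position. Any j of these fix j positions, leaving (8−j)! ways to fill the rest, and there are C(3,j) ways to pick which j.
By inclusion–exclusion, the number of valid placements is Σ_{j=0}^{3} (−1)^j C(3,j)·(8−j)!.
Computing: 40320 − 15120 + 2160 − 120 = 27240.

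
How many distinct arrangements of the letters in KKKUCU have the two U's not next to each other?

There are 6!/(3!·2!) = 60 arrangements of KKKUCU in total.
If the two U's are adjacent, glue them into one block, leaving 5 items to arrange: (5)!/(3!) = 20 ways.
Hence 60 − 20 = 40.

40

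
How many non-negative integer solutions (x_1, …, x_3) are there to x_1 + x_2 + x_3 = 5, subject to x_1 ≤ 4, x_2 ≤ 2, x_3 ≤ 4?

13

Ignoring the caps, the number of non-negative solutions to x_1+…+x_3 = 5 is C(7,2) = 21.
Subtract solutions that violate a single cap (substitute x_i' = x_i − (cap_i+1)): x_1 ≥ 5 gives C(2,2) = 1; x_2 ≥ 3 gives C(4,2) = 6; x_3 ≥ 5 gives C(2,2) = 1. Together 8.
No two caps can be exceeded simultaneously, so the pair terms are all 0.
By inclusion–exclusion the count is 21 − 8 + 0 = 13.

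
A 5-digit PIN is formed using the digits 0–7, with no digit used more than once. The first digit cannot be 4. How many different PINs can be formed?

The first digit has 8−1 = 7 choices (anything except 4).
The remaining 4 digits are filled from the other 7 symbols without repetition: 7 × 6 × 5 × 4 = 840.
Total: 7 × 840 = 5880.

5880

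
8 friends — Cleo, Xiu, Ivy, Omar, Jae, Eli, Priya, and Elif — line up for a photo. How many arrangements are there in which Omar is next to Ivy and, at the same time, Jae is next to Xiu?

2880

Treat {Omar,Ivy} as one block (2 orders) and {Jae,Xiu} as another (2 orders).
That leaves 6 units to arrange: 2 × 2 × 6! = 4 × 720 = 2880.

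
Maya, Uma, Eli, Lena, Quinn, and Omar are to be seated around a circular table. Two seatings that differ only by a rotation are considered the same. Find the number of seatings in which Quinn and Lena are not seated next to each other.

72

Without the restriction there are (5)! = 120 seatings.
Those with Quinn next to Lena: fuse the pair into one unit and seat 5 units around a circle — 2·(4)! = 48.
Subtracting, 120 − 48 = 72.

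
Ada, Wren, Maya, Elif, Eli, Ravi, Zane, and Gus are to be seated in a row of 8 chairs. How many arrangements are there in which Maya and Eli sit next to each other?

10080

Place the 6 others and the Maya-Eli pair as 7 objects in a line; the pair has 2 internal arrangements.
That gives 2 × 7! = 2 × 5040 = 10080.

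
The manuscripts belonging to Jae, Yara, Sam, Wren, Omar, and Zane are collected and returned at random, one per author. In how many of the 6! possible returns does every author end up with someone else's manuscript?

This is the derangement count D_6: permutations of 6 items with no fixed point.
By inclusion–exclusion this is Σ_{j=0}^{6} (−1)^j C(6,j)·(6−j)!.
Computing: 720 − 720 + 360 − 120 + 30 − 6 + 1 = 265.

265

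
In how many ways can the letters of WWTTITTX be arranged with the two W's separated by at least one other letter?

Total arrangements of WWTTITTX: 8!/(4!·2!) = 840.
Arrangements with the W's together: treat WW as one letter, giving (7)!/(4!) = 210.
Hence 840 − 210 = 630.

630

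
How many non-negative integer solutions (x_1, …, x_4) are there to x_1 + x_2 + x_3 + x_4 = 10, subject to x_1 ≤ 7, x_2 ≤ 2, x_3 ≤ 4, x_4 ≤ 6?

By stars and bars, unrestricted non-negative solutions to x_1+…+x_4 = 10 number C(10+3,3) = 286.
Subtract solutions that violate a single cap (substitute x_i' = x_i − (cap_i+1)): x_1 ≥ 8 gives C(5,3) = 10; x_2 ≥ 3 gives C(10,3) = 120; x_3 ≥ 5 gives C(8,3) = 56; x_4 ≥ 7 gives C(6,3) = 20. Together 206.
Add back pairs where two caps are both exceeded: 0 + 0 + 0 + 10 + 1 + 0 = 11.
By inclusion–exclusion the count is 286 − 206 + 11 = 91.

91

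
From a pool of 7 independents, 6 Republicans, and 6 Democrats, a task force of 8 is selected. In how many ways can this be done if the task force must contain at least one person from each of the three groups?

Total 8-person selections from all 19: C(19,8) = 75582.
Subtract selections that omit an entire group: no independents → C(12,8) = 495; no Republicans → C(13,8) = 1287; no Democrats → C(13,8) = 1287.
Add back selections omitting two groups (i.e. drawn from a single group): C(7,8) + C(6,8) + C(6,8) = 0.
By inclusion–exclusion: 75582 − 3069 + 0 = 72513.

72513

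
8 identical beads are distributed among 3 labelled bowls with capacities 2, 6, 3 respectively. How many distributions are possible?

By stars and bars, unrestricted non-negative solutions to x_1+…+x_3 = 8 number C(8+2,2) = 45.
Subtract solutions that violate a single cap (substitute x_i' = x_i − (cap_i+1)): x_1 ≥ 3 gives C(7,2) = 21; x_2 ≥ 7 gives C(3,2) = 3; x_3 ≥ 4 gives C(6,2) = 15. Together 39.
Add back pairs where two caps are both exceeded: 0 + 3 + 0 = 3.
By inclusion–exclusion the count is 45 − 39 + 3 = 9.

9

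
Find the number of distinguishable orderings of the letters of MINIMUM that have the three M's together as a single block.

60

Treat the 3 copies of M as a single block. The multiset to arrange is then {MMM, I, I, N, U}, 5 items in all.
That gives (5)!/(2!) = 60 arrangements.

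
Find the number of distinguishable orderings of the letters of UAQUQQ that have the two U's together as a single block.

Treat the 2 copies of U as a single block. The multiset to arrange is then {UU, A, Q, Q, Q}, 5 items in all.
That gives (5)!/(3!) = 20 arrangements.

20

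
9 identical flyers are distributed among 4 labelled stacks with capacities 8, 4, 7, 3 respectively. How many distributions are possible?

125

Ignoring the caps, the number of non-negative solutions to x_1+…+x_4 = 9 is C(12,3) = 220.
Subtract solutions that violate a single cap (substitute x_i' = x_i − (cap_i+1)): x_1 ≥ 9 gives C(3,3) = 1; x_2 ≥ 5 gives C(7,3) = 35; x_3 ≥ 8 gives C(4,3) = 4; x_4 ≥ 4 gives C(8,3) = 56. Together 96.
Add back pairs where two caps are both exceeded: 0 + 0 + 0 + 0 + 1 + 0 = 1.
By inclusion–exclusion the count is 220 − 96 + 1 = 125.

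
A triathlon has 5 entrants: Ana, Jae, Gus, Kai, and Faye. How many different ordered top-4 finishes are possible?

120

There are 5 choices for 1st place, 4 for 2nd, and so on down to 2 for position 4.
That gives 5 × 4 × 3 × 2 = 120.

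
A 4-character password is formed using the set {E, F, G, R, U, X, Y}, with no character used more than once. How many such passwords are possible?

Choose and order 4 of the 7 symbols: the first character has 7 options, the next 6, then 5, 4.
7 × 6 × 5 × 4 = 840.

840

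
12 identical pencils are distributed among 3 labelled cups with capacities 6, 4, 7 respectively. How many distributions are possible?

By stars and bars, unrestricted non-negative solutions to x_1+…+x_3 = 12 number C(12+2,2) = 91.
Subtract solutions that violate a single cap (substitute x_i' = x_i − (cap_i+1)): x_1 ≥ 7 gives C(7,2) = 21; x_2 ≥ 5 gives C(9,2) = 36; x_3 ≥ 8 gives C(6,2) = 15. Together 72.
Add back pairs where two caps are both exceeded: 1 + 0 + 0 = 1.
By inclusion–exclusion the count is 91 − 72 + 1 = 20.

20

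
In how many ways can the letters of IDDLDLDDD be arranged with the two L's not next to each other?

There are 9!/(6!·2!) = 252 arrangements of IDDLDLDDD in total.
Arrangements with the L's together: treat LL as one letter, giving (8)!/(6!) = 56.
Subtracting, 252 − 56 = 196 arrangements keep the L's apart.

196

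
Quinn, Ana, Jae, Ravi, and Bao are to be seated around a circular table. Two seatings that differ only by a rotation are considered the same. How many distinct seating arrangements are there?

24

Seat Quinn anywhere (absorbing the rotational symmetry), then permute the other 4: (4)! = 24.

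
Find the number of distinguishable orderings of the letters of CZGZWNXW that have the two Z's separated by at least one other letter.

7560

Total arrangements of CZGZWNXW: 8!/(2!·2!) = 10080.
Arrangements with the Z's together: treat ZZ as one letter, giving (7)!/(2!) = 2520.
Subtracting, 10080 − 2520 = 7560 arrangements keep the Z's apart.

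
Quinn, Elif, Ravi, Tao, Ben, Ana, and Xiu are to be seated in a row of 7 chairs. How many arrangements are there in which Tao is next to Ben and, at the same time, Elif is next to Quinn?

Treat {Tao,Ben} as one block (2 orders) and {Elif,Quinn} as another (2 orders).
That leaves 5 units to arrange: 2 × 2 × 5! = 4 × 120 = 480.

480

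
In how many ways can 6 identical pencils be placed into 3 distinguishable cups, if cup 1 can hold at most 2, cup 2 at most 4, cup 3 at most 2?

Ignoring the caps, the number of non-negative solutions to x_1+…+x_3 = 6 is C(8,2) = 28.
Subtract solutions that violate a single cap (substitute x_i' = x_i − (cap_i+1)): x_1 ≥ 3 gives C(5,2) = 10; x_2 ≥ 5 gives C(3,2) = 3; x_3 ≥ 3 gives C(5,2) = 10. Together 23.
Add back pairs where two caps are both exceeded: 0 + 1 + 0 = 1.
By inclusion–exclusion the count is 28 − 23 + 1 = 6.

6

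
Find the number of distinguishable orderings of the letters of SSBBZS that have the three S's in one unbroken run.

Treat the 3 copies of S as a single block. The multiset to arrange is then {SSS, B, B, Z}, 4 items in all.
That gives (4)!/(2!) = 12 arrangements.

12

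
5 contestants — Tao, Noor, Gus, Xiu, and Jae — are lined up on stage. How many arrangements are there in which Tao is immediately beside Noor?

48

Place the 3 others and the Tao-Noor pair as 4 objects in a line; the pair has 2 internal arrangements.
That gives 2 × 4! = 2 × 24 = 48.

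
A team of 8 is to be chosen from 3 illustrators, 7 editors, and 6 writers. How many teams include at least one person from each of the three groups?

11529

Total 8-person selections from all 16: C(16,8) = 12870.
Selections missing a whole group: no illustrators → C(13,8) = 1287; no editors → C(9,8) = 9; no writers → C(10,8) = 45.
Add back selections omitting two groups (i.e. drawn from a single group): C(3,8) + C(7,8) + C(6,8) = 0.
By inclusion–exclusion: 12870 − 1341 + 0 = 11529.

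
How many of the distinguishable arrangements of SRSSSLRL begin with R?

With the first slot taken by R, it remains to arrange the other 7 letters (SSSSLRL).
Those 7 letters have L appearing twice and S appearing 4 times, giving (7)!/(4!·2!) = 105.

105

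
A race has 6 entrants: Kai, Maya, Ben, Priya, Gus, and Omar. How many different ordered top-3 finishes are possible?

120

This is an ordered selection of 3 from 6: P(6,3).
That gives 6 × 5 × 4 = 120.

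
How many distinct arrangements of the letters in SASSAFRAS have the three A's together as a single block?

Treat the 3 copies of A as a single block. The multiset to arrange is then {AAA, F, R, S, S, S, S}, 7 items in all.
That gives (7)!/(4!) = 210 arrangements.

210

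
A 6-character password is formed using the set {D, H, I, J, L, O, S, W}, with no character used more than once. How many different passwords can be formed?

This is a permutation of 6 out of 8: P(8,6) = 8!/2!.
8 × 7 × 6 × 5 × 4 × 3 = 20160.

20160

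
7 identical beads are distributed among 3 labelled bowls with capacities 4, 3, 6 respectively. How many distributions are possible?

Ignoring the caps, the number of non-negative solutions to x_1+…+x_3 = 7 is C(9,2) = 36.
Subtract solutions that violate a single cap (substitute x_i' = x_i − (cap_i+1)): x_1 ≥ 5 gives C(4,2) = 6; x_2 ≥ 4 gives C(5,2) = 10; x_3 ≥ 7 gives C(2,2) = 1. Together 17.
No two caps can be exceeded simultaneously, so the pair terms are all 0.
By inclusion–exclusion the count is 36 − 17 + 0 = 19.

19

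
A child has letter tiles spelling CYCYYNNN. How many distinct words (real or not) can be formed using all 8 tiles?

The 8 letters of CYCYYNNN have repeats: C appearing twice, N appearing 3 times, and Y appearing 3 times.
So there are 8! / (3!·3!·2!) = 560 distinguishable arrangements.

560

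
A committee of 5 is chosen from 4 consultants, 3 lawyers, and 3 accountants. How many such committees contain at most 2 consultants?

Split by how many consultants are chosen (0 through 2).
Sum: C(4,0)·C(6,5) + C(4,1)·C(6,4) + C(4,2)·C(6,3) = 6 + 60 + 120 = 186.

186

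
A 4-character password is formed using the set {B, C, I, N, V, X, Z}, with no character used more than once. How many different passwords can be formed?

840

Choose and order 4 of the 7 symbols: the first character has 7 options, the next 6, then 5, 4.
That product is 7 × 6 × 5 × 4 = 840.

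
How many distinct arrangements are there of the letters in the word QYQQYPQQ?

168

The 8 letters of QYQQYPQQ have repeats: Q appearing 5 times and Y appearing twice.
Dividing 8! = 40320 by 5!·2! = 240 for the repeated letters gives 168.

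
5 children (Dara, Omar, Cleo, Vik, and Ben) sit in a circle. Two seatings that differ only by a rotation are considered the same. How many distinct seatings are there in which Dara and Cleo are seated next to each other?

12

Treat {Dara, Cleo} as one unit (2 internal orders) and seat the resulting 4 units around the table: (3)! circular arrangements.
So 2 × (3)! = 2 × 6 = 12.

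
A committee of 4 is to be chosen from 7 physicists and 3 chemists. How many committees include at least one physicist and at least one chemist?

175

Total 4-person selections from all 10: C(10,4) = 210.
Selections missing a whole group: no physicists → C(3,4) = 0; no chemists → C(7,4) = 35.
Both groups omitted at once is impossible, so 210 − 35 = 175.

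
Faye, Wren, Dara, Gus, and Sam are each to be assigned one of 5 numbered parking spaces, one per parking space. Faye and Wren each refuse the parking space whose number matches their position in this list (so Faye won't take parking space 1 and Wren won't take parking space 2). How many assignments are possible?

Let Aᵢ (for i ∈ {1, 2}) be the placements that put person i in their forbidden parking space. Any j of these fix j positions, leaving (5−j)! ways to fill the rest, and there are C(2,j) ways to pick which j.
By inclusion–exclusion, the number of valid placements is Σ_{j=0}^{2} (−1)^j C(2,j)·(5−j)!.
Computing: 120 − 48 + 6 = 78.

78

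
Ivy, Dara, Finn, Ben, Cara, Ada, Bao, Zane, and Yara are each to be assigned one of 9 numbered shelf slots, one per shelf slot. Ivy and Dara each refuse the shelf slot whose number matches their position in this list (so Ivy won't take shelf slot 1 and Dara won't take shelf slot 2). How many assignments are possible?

Let Aᵢ (for i ∈ {1, 2}) be the placements that put person i in their forbidden shelf slot. Any j of these fix j positions, leaving (9−j)! ways to fill the rest, and there are C(2,j) ways to pick which j.
By inclusion–exclusion, the number of valid placements is Σ_{j=0}^{2} (−1)^j C(2,j)·(9−j)!.
Computing: 362880 − 80640 + 5040 = 287280.

287280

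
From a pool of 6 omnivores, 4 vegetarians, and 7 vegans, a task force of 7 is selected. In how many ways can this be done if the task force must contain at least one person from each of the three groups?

With no constraint there are C(17,7) = 19448 possible selections.
Selections missing a whole group: no omnivores → C(11,7) = 330; no vegetarians → C(13,7) = 1716; no vegans → C(10,7) = 120.
Add back selections omitting two groups (i.e. drawn from a single group): C(6,7) + C(4,7) + C(7,7) = 1.
By inclusion–exclusion: 19448 − 2166 + 1 = 17283.

17283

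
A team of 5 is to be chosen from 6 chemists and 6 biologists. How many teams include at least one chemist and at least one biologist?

With no constraint there are C(12,5) = 792 possible selections.
Selections missing a whole group: no chemists → C(6,5) = 6; no biologists → C(6,5) = 6.
Both groups omitted at once is impossible, so 792 − 12 = 780.

780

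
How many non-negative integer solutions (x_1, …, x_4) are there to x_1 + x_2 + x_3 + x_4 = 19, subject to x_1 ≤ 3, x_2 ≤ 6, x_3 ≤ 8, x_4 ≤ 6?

34

By stars and bars, unrestricted non-negative solutions to x_1+…+x_4 = 19 number C(19+3,3) = 1540.
Subtract solutions that violate a single cap (substitute x_i' = x_i − (cap_i+1)): x_1 ≥ 4 gives C(18,3) = 816; x_2 ≥ 7 gives C(15,3) = 455; x_3 ≥ 9 gives C(13,3) = 286; x_4 ≥ 7 gives C(15,3) = 455. Together 2012.
Add back pairs where two caps are both exceeded: 165 + 84 + 165 + 20 + 56 + 20 = 510.
Subtract triples: 0 + 4 + 0 + 0 = 4.
By inclusion–exclusion the count is 1540 − 2012 + 510 − 4 = 34.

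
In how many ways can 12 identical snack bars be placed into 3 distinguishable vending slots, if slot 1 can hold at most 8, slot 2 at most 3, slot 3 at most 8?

Ignoring the caps, the number of non-negative solutions to x_1+…+x_3 = 12 is C(14,2) = 91.
Subtract solutions that violate a single cap (substitute x_i' = x_i − (cap_i+1)): x_1 ≥ 9 gives C(5,2) = 10; x_2 ≥ 4 gives C(10,2) = 45; x_3 ≥ 9 gives C(5,2) = 10. Together 65.
No two caps can be exceeded simultaneously, so the pair terms are all 0.
By inclusion–exclusion the count is 91 − 65 + 0 = 26.

26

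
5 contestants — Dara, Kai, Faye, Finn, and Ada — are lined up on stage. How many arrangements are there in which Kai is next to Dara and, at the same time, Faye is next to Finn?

24

Treat {Kai,Dara} as one block (2 orders) and {Faye,Finn} as another (2 orders).
That leaves 3 units to arrange: 2 × 2 × 3! = 4 × 6 = 24.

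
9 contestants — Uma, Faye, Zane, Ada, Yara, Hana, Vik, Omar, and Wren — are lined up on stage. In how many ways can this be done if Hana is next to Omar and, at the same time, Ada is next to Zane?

20160

Treat {Hana,Omar} as one block (2 orders) and {Ada,Zane} as another (2 orders).
That leaves 7 units to arrange: 2 × 2 × 7! = 4 × 5040 = 20160.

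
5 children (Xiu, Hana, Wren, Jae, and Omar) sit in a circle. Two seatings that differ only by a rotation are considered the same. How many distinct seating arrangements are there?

Seat Xiu anywhere (absorbing the rotational symmetry), then permute the other 4: (4)! = 24.

24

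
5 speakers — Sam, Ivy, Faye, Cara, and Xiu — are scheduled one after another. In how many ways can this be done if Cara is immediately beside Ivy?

Treat {Cara, Ivy} as a single unit. There are 4 units to order, and the pair itself can be ordered 2 ways.
So the count is 2·(4)! = 48.

48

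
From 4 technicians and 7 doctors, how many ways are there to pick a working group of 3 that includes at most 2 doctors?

Split by how many doctors are chosen (0 through 2).
Sum: C(7,0)·C(4,3) + C(7,1)·C(4,2) + C(7,2)·C(4,1) = 4 + 42 + 84 = 130.

130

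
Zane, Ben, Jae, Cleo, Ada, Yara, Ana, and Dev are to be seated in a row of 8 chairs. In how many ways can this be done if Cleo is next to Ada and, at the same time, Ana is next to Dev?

Treat {Cleo,Ada} as one block (2 orders) and {Ana,Dev} as another (2 orders).
That leaves 6 units to arrange: 2 × 2 × 6! = 4 × 720 = 2880.

2880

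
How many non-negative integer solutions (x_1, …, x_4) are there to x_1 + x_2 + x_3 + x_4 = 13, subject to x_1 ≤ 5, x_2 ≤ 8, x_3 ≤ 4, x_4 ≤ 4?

115

Ignoring the caps, the number of non-negative solutions to x_1+…+x_4 = 13 is C(16,3) = 560.
Subtract solutions that violate a single cap (substitute x_i' = x_i − (cap_i+1)): x_1 ≥ 6 gives C(10,3) = 120; x_2 ≥ 9 gives C(7,3) = 35; x_3 ≥ 5 gives C(11,3) = 165; x_4 ≥ 5 gives C(11,3) = 165. Together 485.
Add back pairs where two caps are both exceeded: 0 + 10 + 10 + 0 + 0 + 20 = 40.
By inclusion–exclusion the count is 560 − 485 + 40 = 115.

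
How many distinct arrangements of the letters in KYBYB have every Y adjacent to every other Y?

12

Treat the 2 copies of Y as a single block. The multiset to arrange is then {YY, B, B, K}, 4 items in all.
That gives (4)!/(2!) = 12 arrangements.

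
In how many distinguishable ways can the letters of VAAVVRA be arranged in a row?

VAAVVRA has 7 letters with A appearing 3 times and V appearing 3 times.
Dividing 7! = 5040 by 3!·3! = 36 for the repeated letters gives 140.

140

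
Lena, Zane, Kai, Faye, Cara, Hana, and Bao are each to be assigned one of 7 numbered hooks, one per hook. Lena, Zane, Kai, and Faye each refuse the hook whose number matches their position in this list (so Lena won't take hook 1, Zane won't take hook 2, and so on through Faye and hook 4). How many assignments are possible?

2790

Let Aᵢ (for 1 ≤ i ≤ 4) be the placements that put person i in their forbidden hook. Any j of these fix j positions, leaving (7−j)! ways to fill the rest, and there are C(4,j) ways to pick which j.
By inclusion–exclusion, the number of valid placements is Σ_{j=0}^{4} (−1)^j C(4,j)·(7−j)!.
Computing: 5040 − 2880 + 720 − 96 + 6 = 2790.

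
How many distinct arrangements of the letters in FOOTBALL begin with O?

2520

Fix O in the first position and arrange the remaining 7 letters.
Those 7 letters have L appearing twice, giving (7)!/(2!) = 2520.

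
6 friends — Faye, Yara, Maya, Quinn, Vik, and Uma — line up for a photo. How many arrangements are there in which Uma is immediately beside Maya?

Glue Uma and Maya into one block (2 internal orders), leaving 5 units to arrange in a row.
So the count is 2·(5)! = 240.

240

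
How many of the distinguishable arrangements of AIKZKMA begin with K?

360

Fix K in the first position and arrange the remaining 6 letters.
Those 6 letters have A appearing twice, giving (6)!/(2!) = 360.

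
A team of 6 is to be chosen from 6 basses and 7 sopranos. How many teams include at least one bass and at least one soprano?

1708

With no constraint there are C(13,6) = 1716 possible selections.
Selections missing a whole group: no basses → C(7,6) = 7; no sopranos → C(6,6) = 1.
Both groups omitted at once is impossible, so 1716 − 8 = 1708.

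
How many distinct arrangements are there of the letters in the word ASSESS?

Letter multiplicities in ASSESS: A×1, E×1, S×4.
The number of distinct arrangements is 6!/(4!) = 720/24 = 30.

30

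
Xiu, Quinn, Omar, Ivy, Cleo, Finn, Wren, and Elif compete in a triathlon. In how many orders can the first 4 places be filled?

There are 8 choices for 1st place, 7 for 2nd, and so on down to 5 for position 4.
That gives 8 × 7 × 6 × 5 = 1680.

1680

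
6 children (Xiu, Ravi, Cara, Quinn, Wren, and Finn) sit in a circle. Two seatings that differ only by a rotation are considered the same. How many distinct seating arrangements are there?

120

Around a circle, 6 distinct people have 6!/6 = (5)! = 120 rotationally distinct seatings.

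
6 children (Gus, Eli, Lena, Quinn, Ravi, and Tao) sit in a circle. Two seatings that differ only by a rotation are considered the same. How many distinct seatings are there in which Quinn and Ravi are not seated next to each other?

72

Without the restriction there are (5)! = 120 seatings.
Seatings with Quinn beside Ravi: treat them as a block with 2 internal orders, giving 2 × (4)! = 48.
Subtracting, 120 − 48 = 72.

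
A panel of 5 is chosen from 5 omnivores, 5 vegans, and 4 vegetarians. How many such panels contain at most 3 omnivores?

Split by how many omnivores are chosen (0 through 3).
Sum: C(5,0)·C(9,5) + C(5,1)·C(9,4) + C(5,2)·C(9,3) + C(5,3)·C(9,2) = 126 + 630 + 840 + 360 = 1956.

1956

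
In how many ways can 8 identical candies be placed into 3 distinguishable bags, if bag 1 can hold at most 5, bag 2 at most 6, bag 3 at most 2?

15

Without the upper bounds there are C(10,2) = 45 ways to split 8 among 3 bags.
Subtract solutions that violate a single cap (substitute x_i' = x_i − (cap_i+1)): x_1 ≥ 6 gives C(4,2) = 6; x_2 ≥ 7 gives C(3,2) = 3; x_3 ≥ 3 gives C(7,2) = 21. Together 30.
No two caps can be exceeded simultaneously, so the pair terms are all 0.
By inclusion–exclusion the count is 45 − 30 + 0 = 15.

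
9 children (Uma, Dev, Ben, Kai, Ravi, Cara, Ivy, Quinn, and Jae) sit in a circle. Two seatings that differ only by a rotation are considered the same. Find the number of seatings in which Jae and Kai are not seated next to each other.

All circular seatings of 9 people number (8)! = 40320.
Those with Jae next to Kai: fuse the pair into one unit and seat 8 units around a circle — 2·(7)! = 10080.
Subtracting, 40320 − 10080 = 30240.

30240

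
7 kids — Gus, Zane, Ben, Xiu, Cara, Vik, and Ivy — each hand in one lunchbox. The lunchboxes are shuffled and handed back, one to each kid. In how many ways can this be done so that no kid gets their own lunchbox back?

This is the derangement count D_7: permutations of 7 items with no fixed point.
By inclusion–exclusion this is Σ_{j=0}^{7} (−1)^j C(7,j)·(7−j)!.
Computing: 5040 − 5040 + 2520 − 840 + 210 − 42 + 7 − 1 = 1854.

1854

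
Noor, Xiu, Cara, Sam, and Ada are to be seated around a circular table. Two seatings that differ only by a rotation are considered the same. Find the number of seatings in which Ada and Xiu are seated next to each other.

12

Treat {Ada, Xiu} as one unit (2 internal orders) and seat the resulting 4 units around the table: (3)! circular arrangements.
So 2 × (3)! = 2 × 6 = 12.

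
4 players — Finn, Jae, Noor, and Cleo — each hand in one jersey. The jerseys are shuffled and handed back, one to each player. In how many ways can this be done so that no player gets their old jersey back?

9

This is the derangement count D_4: permutations of 4 items with no fixed point.
By inclusion–exclusion this is Σ_{j=0}^{4} (−1)^j C(4,j)·(4−j)!.
Computing: 24 − 24 + 12 − 4 + 1 = 9.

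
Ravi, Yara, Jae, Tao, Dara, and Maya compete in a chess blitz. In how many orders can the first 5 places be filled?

720

This is an ordered selection of 5 from 6: P(6,5).
That gives 6 × 5 × 4 × 3 × 2 = 720.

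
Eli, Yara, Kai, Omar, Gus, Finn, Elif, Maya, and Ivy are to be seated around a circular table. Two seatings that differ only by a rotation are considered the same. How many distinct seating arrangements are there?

40320

Seat Eli anywhere (absorbing the rotational symmetry), then permute the other 8: (8)! = 40320.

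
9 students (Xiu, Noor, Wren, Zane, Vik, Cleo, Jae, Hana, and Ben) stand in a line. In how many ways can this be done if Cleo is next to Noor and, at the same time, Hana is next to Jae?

20160

Treat {Cleo,Noor} as one block (2 orders) and {Hana,Jae} as another (2 orders).
That leaves 7 units to arrange: 2 × 2 × 7! = 4 × 5040 = 20160.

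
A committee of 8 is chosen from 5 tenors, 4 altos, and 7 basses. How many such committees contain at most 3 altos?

Split by how many altos are chosen (0 through 3).
Sum: C(4,0)·C(12,8) + C(4,1)·C(12,7) + C(4,2)·C(12,6) + C(4,3)·C(12,5) = 495 + 3168 + 5544 + 3168 = 12375.

12375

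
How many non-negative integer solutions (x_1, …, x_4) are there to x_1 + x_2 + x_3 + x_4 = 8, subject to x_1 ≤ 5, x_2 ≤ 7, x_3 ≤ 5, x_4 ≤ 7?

Ignoring the caps, the number of non-negative solutions to x_1+…+x_4 = 8 is C(11,3) = 165.
Subtract solutions that violate a single cap (substitute x_i' = x_i − (cap_i+1)): x_1 ≥ 6 gives C(5,3) = 10; x_2 ≥ 8 gives C(3,3) = 1; x_3 ≥ 6 gives C(5,3) = 10; x_4 ≥ 8 gives C(3,3) = 1. Together 22.
No two caps can be exceeded simultaneously, so the pair terms are all 0.
By inclusion–exclusion the count is 165 − 22 + 0 = 143.

143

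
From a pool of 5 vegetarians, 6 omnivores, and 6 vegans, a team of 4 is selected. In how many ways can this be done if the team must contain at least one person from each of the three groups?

Unrestricted: C(17,4) = 2380 ways to pick any 4 of the 17.
Selections missing a whole group: no vegetarians → C(12,4) = 495; no omnivores → C(11,4) = 330; no vegans → C(11,4) = 330.
Add back selections omitting two groups (i.e. drawn from a single group): C(5,4) + C(6,4) + C(6,4) = 35.
By inclusion–exclusion: 2380 − 1155 + 35 = 1260.

1260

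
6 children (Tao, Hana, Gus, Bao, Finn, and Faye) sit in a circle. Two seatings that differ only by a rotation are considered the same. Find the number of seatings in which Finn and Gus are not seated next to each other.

72

Without the restriction there are (5)! = 120 seatings.
Seatings with Finn beside Gus: treat them as a block with 2 internal orders, giving 2 × (4)! = 48.
Subtracting, 120 − 48 = 72.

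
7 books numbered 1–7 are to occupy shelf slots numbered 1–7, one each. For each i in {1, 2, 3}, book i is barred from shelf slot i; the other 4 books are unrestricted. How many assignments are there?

Let Aᵢ (for i ∈ {1, 2, 3}) be the placements that put book i in its forbidden shelf slot. Any j of these fix j positions, leaving (7−j)! ways to fill the rest, and there are C(3,j) ways to pick which j.
By inclusion–exclusion, the number of valid placements is Σ_{j=0}^{3} (−1)^j C(3,j)·(7−j)!.
Computing: 5040 − 2160 + 360 − 24 = 3216.

3216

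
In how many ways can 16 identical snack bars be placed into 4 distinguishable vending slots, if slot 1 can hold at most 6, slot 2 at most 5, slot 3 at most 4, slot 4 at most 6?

55

By stars and bars, unrestricted non-negative solutions to x_1+…+x_4 = 16 number C(16+3,3) = 969.
Subtract solutions that violate a single cap (substitute x_i' = x_i − (cap_i+1)): x_1 ≥ 7 gives C(12,3) = 220; x_2 ≥ 6 gives C(13,3) = 286; x_3 ≥ 5 gives C(14,3) = 364; x_4 ≥ 7 gives C(12,3) = 220. Together 1090.
Add back pairs where two caps are both exceeded: 20 + 35 + 10 + 56 + 20 + 35 = 176.
By inclusion–exclusion the count is 969 − 1090 + 176 = 55.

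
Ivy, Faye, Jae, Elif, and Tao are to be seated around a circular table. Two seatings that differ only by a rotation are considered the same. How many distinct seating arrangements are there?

24

Around a circle, 5 distinct people have 5!/5 = (4)! = 24 rotationally distinct seatings.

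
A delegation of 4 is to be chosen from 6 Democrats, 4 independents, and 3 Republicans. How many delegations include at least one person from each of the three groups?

360

Total 4-person selections from all 13: C(13,4) = 715.
Subtract selections that omit an entire group: no Democrats → C(7,4) = 35; no independents → C(9,4) = 126; no Republicans → C(10,4) = 210.
Add back selections omitting two groups (i.e. drawn from a single group): C(6,4) + C(4,4) + C(3,4) = 16.
By inclusion–exclusion: 715 − 371 + 16 = 360.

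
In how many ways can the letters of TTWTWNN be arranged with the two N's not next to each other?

Total arrangements of TTWTWNN: 7!/(3!·2!·2!) = 210.
Arrangements with the N's together: treat NN as one letter, giving (6)!/(3!·2!) = 60.
Subtracting, 210 − 60 = 150 arrangements keep the N's apart.

150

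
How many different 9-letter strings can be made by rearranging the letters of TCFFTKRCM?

45360

Letter multiplicities in TCFFTKRCM: C×2, F×2, K×1, M×1, R×1, T×2.
So there are 9! / (2!·2!·2!) = 45360 distinguishable arrangements.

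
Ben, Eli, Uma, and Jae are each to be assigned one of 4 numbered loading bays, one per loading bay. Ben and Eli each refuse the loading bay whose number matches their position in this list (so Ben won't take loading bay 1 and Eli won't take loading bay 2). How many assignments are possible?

Let Aᵢ (for i ∈ {1, 2}) be the placements that put person i in their forbidden loading bay. Any j of these fix j positions, leaving (4−j)! ways to fill the rest, and there are C(2,j) ways to pick which j.
By inclusion–exclusion, the number of valid placements is Σ_{j=0}^{2} (−1)^j C(2,j)·(4−j)!.
Computing: 24 − 12 + 2 = 14.

14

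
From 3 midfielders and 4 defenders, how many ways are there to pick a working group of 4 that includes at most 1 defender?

4

Split by how many defenders are chosen (0 through 1).
Sum: C(4,0)·C(3,4) + C(4,1)·C(3,3) = 0 + 4 = 4.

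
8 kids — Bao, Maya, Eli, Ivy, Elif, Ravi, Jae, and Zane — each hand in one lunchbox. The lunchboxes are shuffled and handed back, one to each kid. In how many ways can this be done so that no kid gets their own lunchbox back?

This is the derangement count D_8: permutations of 8 items with no fixed point.
By inclusion–exclusion this is Σ_{j=0}^{8} (−1)^j C(8,j)·(8−j)!.
Computing: 40320 − 40320 + 20160 − 6720 + 1680 − 336 + 56 − 8 + 1 = 14833.

14833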